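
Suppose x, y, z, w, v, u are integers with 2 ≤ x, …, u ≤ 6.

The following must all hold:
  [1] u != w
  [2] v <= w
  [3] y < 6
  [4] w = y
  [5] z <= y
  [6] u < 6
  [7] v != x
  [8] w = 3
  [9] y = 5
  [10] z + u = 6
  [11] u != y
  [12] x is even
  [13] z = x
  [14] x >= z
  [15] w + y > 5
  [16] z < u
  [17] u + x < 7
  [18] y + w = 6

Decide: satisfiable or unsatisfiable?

Constraint 8 fixes w = 3 and constraint 9 fixes y = 5, but constraint 4 requires w = y. Since 3 ≠ 5, contradiction.

Unsatisfiable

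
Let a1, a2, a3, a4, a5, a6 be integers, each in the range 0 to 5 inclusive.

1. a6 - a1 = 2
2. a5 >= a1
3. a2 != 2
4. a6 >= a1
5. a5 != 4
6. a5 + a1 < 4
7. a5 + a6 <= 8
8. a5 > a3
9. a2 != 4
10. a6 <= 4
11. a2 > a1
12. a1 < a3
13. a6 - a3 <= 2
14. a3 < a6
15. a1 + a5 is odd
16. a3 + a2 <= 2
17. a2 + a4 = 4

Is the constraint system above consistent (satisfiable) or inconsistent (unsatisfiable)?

The assignment a1 = 0, a2 = 1, a3 = 1, a4 = 3, a5 = 3, a6 = 2 works:
  constraint 1 holds since a6 - a1 = 2.
  constraint 6 holds since a5 + a1 = 3.
The rest check out directly.

Satisfiable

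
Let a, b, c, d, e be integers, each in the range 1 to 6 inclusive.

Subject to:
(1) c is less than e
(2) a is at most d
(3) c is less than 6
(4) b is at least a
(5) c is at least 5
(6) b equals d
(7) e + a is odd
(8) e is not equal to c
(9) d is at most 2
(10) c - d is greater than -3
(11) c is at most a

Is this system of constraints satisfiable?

From constraints 5 and 11: a ≥ c and c ≥ 5, so a ≥ 5. From constraints 2 and 9: a ≤ d and d ≤ 2, so a ≤ 2. But 2 < 5, so no value of a works.

Unsatisfiable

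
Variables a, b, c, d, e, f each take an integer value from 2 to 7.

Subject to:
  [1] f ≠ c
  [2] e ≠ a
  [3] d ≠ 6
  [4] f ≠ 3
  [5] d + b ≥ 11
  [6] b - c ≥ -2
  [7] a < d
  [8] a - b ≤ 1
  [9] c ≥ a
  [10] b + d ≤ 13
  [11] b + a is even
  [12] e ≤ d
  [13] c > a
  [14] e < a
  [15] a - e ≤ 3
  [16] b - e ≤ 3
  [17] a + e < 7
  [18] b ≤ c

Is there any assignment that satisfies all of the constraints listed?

Take a = 3, b = 5, c = 7, d = 7, e = 2, f = 4. Then constraint 5: d + b = 12; constraint 6: b - c = -2; constraint 8: a - b = -2, and every other listed constraint is also met.

Satisfiable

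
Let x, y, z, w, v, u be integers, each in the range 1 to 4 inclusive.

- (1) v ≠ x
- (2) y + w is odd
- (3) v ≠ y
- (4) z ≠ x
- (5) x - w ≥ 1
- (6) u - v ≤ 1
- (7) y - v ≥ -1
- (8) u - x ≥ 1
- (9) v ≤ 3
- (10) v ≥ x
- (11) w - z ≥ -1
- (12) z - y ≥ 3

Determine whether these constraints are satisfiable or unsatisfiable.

Constraints 5, 6, 7, 8, 11, and 12 give y − v ≥ -1, v − u ≥ -1, u − x ≥ 1, x − w ≥ 1, w − z ≥ -1, z − y ≥ 3.
Adding all 6 inequalities: the left sides telescope to 0, and the right sides sum to (-1) + (-1) + 1 + 1 + (-1) + 3 = 2. So 0 ≥ 2, which is false.

Unsatisfiable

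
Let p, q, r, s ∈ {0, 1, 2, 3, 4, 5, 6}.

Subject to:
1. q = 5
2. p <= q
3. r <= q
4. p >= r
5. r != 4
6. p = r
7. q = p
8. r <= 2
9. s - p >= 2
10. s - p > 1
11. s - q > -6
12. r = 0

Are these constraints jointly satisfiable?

Unsatisfiable

Constraint 1 fixes q = 5 and constraint 12 fixes r = 0. Constraints 6 and 7 give q = p = r, so q = r. But 5 ≠ 0 — contradiction.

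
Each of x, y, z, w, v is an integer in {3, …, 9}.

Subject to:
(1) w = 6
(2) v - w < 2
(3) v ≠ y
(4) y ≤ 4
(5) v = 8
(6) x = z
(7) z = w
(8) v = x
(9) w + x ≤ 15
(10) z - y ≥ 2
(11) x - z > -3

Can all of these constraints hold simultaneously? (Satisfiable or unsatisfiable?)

Constraint 5 fixes v = 8 and constraint 1 fixes w = 6. Constraints 6, 7, and 8 give v = x = z = w, so v = w. But 8 ≠ 6 — contradiction.

Unsatisfiable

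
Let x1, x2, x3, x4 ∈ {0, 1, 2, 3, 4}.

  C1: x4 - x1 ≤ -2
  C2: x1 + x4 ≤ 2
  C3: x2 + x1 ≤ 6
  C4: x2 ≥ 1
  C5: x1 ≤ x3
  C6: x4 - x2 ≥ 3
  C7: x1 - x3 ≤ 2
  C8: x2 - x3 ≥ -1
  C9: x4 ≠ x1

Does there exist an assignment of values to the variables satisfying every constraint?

Constraints 1, 6, 7, and 8 give x2 − x3 ≥ -1, x3 − x1 ≥ -2, x1 − x4 ≥ 2, x4 − x2 ≥ 3.
Adding all 4 inequalities: the left sides telescope to 0, and the right sides sum to (-1) + (-2) + 2 + 3 = 2. So 0 ≥ 2, which is false.

Unsatisfiable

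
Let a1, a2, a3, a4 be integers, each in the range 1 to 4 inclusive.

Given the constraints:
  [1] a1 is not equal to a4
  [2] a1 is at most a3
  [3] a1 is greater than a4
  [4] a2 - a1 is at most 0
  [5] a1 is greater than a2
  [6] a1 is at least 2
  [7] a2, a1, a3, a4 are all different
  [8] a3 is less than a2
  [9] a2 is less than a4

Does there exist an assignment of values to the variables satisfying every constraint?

Constraints 2, 3, 8, and 9 give a1 ≤ a3, a3 < a2, a2 < a4, a4 < a1. Chaining: a1 ≤ a3 < a2 < a4 < a1, which forces a1 < a1 — impossible.

Unsatisfiable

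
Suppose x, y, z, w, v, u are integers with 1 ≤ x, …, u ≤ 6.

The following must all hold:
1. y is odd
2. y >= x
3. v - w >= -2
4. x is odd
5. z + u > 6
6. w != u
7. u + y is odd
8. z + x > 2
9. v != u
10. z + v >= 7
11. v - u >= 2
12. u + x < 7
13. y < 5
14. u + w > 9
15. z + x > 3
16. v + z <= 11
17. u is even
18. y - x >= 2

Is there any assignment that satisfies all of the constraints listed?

Take x = 1, y = 3, z = 3, w = 6, v = 6, u = 4. Then constraint 3: v - w = 0; constraint 5: z + u = 7; constraint 8: z + x = 4, and every other listed constraint is also met.

Satisfiable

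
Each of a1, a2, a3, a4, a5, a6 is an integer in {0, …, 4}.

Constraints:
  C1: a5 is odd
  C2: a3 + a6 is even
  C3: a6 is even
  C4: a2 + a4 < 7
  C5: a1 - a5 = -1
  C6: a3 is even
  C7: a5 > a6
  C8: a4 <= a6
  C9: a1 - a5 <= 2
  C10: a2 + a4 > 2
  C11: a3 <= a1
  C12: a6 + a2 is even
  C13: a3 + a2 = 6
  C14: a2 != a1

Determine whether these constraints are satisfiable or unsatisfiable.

Satisfiable

Try a1 = 2, a2 = 4, a3 = 2, a4 = 0, a5 = 3, a6 = 0.
Check constraint 4: a2 + a4 = 4; constraint 5: a1 - a5 = -1; constraint 9: a1 - a5 = -1. The remaining constraints are straightforward to verify.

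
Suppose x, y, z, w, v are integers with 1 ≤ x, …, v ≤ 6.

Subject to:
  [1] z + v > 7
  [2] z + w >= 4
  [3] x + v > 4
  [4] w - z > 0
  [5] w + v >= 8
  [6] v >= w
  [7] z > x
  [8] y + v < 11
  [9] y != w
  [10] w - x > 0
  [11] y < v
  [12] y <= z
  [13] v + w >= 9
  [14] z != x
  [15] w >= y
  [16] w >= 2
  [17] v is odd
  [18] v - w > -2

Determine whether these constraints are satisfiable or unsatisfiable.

Try x = 1, y = 3, z = 3, w = 4, v = 5.
Check constraint 1: z + v = 8; constraint 2: z + w = 7. The remaining constraints are straightforward to verify.

Satisfiable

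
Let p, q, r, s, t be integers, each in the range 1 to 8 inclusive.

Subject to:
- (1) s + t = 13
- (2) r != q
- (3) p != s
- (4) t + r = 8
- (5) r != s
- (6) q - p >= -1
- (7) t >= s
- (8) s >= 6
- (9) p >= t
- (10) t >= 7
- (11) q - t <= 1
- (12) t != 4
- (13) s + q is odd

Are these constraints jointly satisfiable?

Satisfiable

The assignment p = 7, q = 7, r = 1, s = 6, t = 7 works:
  constraint 1 holds since s + t = 13.
  constraint 4 holds since t + r = 8.
  constraint 6 holds since q - p = 0.
The rest check out directly.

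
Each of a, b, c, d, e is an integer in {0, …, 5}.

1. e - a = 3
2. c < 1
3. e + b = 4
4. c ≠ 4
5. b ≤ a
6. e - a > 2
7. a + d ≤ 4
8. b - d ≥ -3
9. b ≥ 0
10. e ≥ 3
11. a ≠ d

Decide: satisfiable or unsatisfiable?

Setting (a, b, c, d, e) = (1, 0, 0, 3, 4) satisfies everything: constraint 1: e - a = 3; constraint 3: e + b = 4; constraint 6: e - a = 3, and the others follow.

Satisfiable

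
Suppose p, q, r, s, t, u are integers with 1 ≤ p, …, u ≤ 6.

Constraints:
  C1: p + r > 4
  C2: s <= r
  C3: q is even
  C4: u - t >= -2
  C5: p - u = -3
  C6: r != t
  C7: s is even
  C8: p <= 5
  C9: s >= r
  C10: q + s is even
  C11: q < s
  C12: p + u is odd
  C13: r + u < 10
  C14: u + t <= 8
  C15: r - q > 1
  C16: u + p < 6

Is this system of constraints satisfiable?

Satisfiable

Setting (p, q, r, s, t, u) = (1, 2, 4, 4, 3, 4) satisfies everything: constraint 1: p + r = 5; constraint 4: u - t = 1, and the others follow.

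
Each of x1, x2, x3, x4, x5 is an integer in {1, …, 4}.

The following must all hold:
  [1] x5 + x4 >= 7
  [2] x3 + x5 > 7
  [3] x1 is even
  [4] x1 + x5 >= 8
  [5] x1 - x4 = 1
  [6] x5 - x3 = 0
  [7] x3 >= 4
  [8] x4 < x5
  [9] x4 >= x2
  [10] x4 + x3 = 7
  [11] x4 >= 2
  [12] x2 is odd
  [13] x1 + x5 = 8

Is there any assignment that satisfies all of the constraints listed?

Satisfiable

The assignment x1 = 4, x2 = 1, x3 = 4, x4 = 3, x5 = 4 works:
  constraint 1 holds since x5 + x4 = 7.
  constraint 2 holds since x3 + x5 = 8.
The rest check out directly.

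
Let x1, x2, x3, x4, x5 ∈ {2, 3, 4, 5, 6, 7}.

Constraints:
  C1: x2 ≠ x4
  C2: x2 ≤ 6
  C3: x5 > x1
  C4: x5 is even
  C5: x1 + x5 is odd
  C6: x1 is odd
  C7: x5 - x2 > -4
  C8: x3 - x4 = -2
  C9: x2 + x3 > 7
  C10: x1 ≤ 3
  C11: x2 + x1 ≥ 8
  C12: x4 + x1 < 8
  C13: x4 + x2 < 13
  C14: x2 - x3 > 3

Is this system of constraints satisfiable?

Try x1 = 3, x2 = 6, x3 = 2, x4 = 4, x5 = 4.
Check constraint 7: x5 - x2 = -2; constraint 8: x3 - x4 = -2. The remaining constraints are straightforward to verify.

Satisfiable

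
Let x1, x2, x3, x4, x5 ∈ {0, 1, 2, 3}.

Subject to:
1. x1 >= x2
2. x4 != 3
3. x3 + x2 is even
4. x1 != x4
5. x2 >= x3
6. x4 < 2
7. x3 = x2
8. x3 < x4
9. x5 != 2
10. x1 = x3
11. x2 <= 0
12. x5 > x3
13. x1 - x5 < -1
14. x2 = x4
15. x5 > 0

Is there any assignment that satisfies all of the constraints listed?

From constraints 7, 10, and 14, x1 = x3 = x2 = x4, so x1 = x4. But constraint 4 says x1 ≠ x4. Contradiction.

Unsatisfiable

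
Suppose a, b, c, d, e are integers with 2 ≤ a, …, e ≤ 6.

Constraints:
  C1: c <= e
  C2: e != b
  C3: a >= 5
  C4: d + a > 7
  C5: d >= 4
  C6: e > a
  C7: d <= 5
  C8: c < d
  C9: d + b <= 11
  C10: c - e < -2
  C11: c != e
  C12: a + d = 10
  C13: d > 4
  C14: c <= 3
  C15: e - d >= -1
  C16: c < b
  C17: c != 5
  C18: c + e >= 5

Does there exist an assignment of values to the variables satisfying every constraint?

Satisfiable

Take a = 5, b = 5, c = 2, d = 5, e = 6. Then constraint 4: d + a = 10; constraint 9: d + b = 10; constraint 10: c - e = -4, and every other listed constraint is also met.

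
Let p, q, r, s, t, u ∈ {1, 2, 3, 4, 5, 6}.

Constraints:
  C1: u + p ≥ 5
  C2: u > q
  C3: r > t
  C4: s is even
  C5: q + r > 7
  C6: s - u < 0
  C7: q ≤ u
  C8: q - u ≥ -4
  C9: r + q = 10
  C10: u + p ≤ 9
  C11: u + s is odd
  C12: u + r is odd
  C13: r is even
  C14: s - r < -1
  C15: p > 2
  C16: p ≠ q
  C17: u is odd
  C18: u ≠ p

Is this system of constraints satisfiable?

Take p = 3, q = 4, r = 6, s = 2, t = 3, u = 5. Then constraint 1: u + p = 8; constraint 5: q + r = 10, and every other listed constraint is also met.

Satisfiable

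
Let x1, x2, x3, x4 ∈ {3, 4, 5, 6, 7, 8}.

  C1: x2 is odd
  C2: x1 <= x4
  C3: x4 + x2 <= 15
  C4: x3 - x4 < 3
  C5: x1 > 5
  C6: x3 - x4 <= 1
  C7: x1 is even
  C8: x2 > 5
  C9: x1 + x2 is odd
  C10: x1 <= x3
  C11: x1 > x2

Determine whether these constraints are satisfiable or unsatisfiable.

Satisfiable

Try x1 = 8, x2 = 7, x3 = 8, x4 = 8.
Check constraint 3: x4 + x2 = 15; constraint 4: x3 - x4 = 0; constraint 6: x3 - x4 = 0. The remaining constraints are straightforward to verify.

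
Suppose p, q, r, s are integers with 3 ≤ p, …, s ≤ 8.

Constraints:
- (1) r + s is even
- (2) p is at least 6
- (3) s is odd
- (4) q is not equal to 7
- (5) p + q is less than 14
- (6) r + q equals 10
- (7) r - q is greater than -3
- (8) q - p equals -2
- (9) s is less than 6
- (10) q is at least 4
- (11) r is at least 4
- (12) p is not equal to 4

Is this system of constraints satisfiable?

The assignment p = 7, q = 5, r = 5, s = 3 works:
  constraint 5 holds since p + q = 12.
  constraint 6 holds since r + q = 10.
The rest check out directly.

Satisfiable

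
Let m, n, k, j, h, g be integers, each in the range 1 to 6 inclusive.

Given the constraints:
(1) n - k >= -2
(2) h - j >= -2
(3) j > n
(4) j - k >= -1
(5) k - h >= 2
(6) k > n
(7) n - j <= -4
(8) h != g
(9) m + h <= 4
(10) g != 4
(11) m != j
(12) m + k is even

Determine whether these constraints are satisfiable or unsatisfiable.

Unsatisfiable

Constraints 1, 2, 5, and 7 give j − n ≥ 4, n − k ≥ -2, k − h ≥ 2, h − j ≥ -2.
Adding all 4 inequalities: the left sides telescope to 0, and the right sides sum to 4 + (-2) + 2 + (-2) = 2. So 0 ≥ 2, which is false.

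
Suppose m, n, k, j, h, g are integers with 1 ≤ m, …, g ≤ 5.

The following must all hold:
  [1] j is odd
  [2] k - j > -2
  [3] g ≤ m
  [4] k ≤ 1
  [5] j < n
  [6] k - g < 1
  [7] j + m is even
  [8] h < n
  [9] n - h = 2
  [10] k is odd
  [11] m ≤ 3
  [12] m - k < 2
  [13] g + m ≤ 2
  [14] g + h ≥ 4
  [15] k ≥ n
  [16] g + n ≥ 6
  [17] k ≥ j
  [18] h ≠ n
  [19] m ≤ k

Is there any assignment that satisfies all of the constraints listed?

From constraints 3 and 11: g ≤ m ≤ 3. From constraints 4 and 15: n ≤ k ≤ 1. Hence g + n ≤ 4. But constraint 16 requires g + n ≥ 6, and 6 > 4. Contradiction.

Unsatisfiable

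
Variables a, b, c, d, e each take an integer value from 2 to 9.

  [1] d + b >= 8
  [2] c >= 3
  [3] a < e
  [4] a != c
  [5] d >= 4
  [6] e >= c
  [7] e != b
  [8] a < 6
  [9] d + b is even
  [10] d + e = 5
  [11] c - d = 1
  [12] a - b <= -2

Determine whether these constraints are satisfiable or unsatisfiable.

From constraint 5: d ≥ 4. From constraints 2 and 6: e ≥ c ≥ 3. Hence d + e ≥ 7. But constraint 10 requires d + e = 5, and 5 < 7. Contradiction.

Unsatisfiable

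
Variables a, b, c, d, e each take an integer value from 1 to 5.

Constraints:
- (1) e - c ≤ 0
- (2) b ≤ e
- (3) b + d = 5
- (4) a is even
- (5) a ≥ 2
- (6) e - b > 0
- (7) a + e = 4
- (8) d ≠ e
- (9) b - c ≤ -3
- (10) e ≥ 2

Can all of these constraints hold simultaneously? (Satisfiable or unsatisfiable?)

One satisfying assignment is a = 2, b = 1, c = 4, d = 4, e = 2.
For the less obvious constraints — constraint 1: e - c = -2; constraint 3: b + d = 5 — and the others hold by inspection.

Satisfiable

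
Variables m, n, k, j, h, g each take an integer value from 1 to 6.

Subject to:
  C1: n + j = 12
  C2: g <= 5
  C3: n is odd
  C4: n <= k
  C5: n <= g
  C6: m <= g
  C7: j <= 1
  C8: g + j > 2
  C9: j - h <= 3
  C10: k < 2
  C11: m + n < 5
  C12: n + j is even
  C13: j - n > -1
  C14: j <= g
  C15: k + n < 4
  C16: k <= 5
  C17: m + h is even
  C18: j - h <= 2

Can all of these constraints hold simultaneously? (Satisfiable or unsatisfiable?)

From constraints 4 and 16: n ≤ k ≤ 5. From constraints 2 and 14: j ≤ g ≤ 5. Hence n + j ≤ 10. But constraint 1 requires n + j = 12, and 12 > 10. Contradiction.

Unsatisfiable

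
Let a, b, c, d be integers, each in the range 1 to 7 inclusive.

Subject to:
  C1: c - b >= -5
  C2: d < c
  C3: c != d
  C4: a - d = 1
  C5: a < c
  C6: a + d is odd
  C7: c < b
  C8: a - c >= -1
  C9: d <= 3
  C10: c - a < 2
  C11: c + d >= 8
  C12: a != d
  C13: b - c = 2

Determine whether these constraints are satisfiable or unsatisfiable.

Take a = 4, b = 7, c = 5, d = 3. Then constraint 1: c - b = -2; constraint 4: a - d = 1, and every other listed constraint is also met.

Satisfiable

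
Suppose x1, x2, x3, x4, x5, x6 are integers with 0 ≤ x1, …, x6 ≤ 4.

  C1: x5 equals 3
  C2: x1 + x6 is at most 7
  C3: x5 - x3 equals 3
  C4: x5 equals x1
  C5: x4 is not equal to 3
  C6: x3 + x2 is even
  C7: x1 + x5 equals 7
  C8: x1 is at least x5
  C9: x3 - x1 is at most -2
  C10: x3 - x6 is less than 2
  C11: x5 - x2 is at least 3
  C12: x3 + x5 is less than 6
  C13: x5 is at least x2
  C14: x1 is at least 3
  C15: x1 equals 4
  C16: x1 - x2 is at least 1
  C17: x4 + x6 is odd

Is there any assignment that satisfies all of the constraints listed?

Unsatisfiable

Constraint 1 fixes x5 = 3 and constraint 15 fixes x1 = 4, but constraint 4 requires x5 = x1. Since 3 ≠ 4, contradiction.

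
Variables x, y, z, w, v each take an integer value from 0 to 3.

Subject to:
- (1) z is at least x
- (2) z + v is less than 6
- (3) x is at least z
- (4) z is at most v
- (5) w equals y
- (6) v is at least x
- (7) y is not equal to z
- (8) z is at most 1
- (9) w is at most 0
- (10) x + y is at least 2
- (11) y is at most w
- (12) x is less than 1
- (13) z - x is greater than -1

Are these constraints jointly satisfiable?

From constraints 1 and 8: x ≤ z ≤ 1. From constraints 9 and 11: y ≤ w ≤ 0. Hence x + y ≤ 1. But constraint 10 requires x + y ≥ 2, and 2 > 1. Contradiction.

Unsatisfiable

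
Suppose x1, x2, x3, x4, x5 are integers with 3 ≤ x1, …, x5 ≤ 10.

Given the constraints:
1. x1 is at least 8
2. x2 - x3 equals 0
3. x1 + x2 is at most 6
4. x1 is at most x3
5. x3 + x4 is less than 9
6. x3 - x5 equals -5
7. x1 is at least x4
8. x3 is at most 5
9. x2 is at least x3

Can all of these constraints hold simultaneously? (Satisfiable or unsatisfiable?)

From constraint 1: x1 ≥ 8. From constraints 4 and 8: x1 ≤ x3 and x3 ≤ 5, so x1 ≤ 5. But 5 < 8, so no value of x1 works.

Unsatisfiable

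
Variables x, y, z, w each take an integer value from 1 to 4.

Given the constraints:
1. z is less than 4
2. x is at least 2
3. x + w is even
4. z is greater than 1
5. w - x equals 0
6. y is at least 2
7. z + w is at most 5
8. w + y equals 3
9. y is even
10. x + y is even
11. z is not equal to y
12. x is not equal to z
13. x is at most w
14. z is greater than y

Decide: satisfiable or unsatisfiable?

From constraints 2 and 13: w ≥ x ≥ 2. From constraint 6: y ≥ 2. Hence w + y ≥ 4. But constraint 8 requires w + y = 3, and 3 < 4. Contradiction.

Unsatisfiable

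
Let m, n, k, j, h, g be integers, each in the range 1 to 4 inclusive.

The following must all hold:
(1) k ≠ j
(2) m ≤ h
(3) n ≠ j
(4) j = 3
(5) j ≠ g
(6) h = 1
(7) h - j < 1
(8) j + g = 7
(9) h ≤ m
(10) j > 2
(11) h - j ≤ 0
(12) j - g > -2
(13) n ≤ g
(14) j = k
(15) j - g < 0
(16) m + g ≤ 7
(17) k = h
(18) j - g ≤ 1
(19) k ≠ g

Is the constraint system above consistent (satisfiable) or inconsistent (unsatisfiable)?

Unsatisfiable

Constraint 4 fixes j = 3 and constraint 6 fixes h = 1. Constraints 14 and 17 give j = k = h, so j = h. But 3 ≠ 1 — contradiction.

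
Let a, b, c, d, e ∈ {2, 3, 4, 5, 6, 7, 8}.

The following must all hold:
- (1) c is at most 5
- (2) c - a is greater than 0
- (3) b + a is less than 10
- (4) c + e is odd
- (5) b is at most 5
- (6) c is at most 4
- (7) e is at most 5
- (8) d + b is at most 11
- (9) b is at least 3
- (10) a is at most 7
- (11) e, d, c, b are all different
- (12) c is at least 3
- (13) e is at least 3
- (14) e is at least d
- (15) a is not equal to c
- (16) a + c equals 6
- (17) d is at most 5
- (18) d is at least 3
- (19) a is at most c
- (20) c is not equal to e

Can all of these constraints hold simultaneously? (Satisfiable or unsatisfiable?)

Unsatisfiable

Constraints 1, 5, 7, 9, 12, 13, 17, and 18 confine each of e, d, c, b to the 3 values {3, …, 5}.
Constraint 11 requires all 4 of them to be distinct, but only 3 values are available — impossible by the pigeonhole principle.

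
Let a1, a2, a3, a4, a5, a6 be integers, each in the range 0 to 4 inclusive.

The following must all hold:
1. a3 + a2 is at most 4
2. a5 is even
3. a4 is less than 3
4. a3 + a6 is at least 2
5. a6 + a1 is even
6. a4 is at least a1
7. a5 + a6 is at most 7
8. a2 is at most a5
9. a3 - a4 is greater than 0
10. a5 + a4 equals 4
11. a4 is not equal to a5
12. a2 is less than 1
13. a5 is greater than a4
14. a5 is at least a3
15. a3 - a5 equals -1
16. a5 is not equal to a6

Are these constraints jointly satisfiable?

Setting (a1, a2, a3, a4, a5, a6) = (0, 0, 3, 0, 4, 0) satisfies everything: constraint 1: a3 + a2 = 3; constraint 4: a3 + a6 = 3; constraint 7: a5 + a6 = 4, and the others follow.

Satisfiable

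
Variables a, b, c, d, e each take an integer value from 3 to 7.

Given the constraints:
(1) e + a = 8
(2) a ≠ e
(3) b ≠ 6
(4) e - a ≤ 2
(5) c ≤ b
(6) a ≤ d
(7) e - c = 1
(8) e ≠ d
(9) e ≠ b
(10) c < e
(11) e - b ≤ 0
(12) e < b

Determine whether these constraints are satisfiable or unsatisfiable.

Satisfiable

One satisfying assignment is a = 3, b = 7, c = 4, d = 3, e = 5.
For the less obvious constraints — constraint 1: e + a = 8; constraint 4: e - a = 2 — and the others hold by inspection.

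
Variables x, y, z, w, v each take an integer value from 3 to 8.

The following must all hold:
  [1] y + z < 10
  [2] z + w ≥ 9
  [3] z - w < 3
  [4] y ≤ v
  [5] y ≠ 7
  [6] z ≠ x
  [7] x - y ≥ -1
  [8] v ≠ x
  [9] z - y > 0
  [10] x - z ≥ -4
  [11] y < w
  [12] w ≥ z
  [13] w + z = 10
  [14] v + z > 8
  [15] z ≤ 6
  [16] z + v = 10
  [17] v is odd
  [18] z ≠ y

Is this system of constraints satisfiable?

Try x = 4, y = 3, z = 5, w = 5, v = 5.
Check constraint 1: y + z = 8; constraint 2: z + w = 10. The remaining constraints are straightforward to verify.

Satisfiable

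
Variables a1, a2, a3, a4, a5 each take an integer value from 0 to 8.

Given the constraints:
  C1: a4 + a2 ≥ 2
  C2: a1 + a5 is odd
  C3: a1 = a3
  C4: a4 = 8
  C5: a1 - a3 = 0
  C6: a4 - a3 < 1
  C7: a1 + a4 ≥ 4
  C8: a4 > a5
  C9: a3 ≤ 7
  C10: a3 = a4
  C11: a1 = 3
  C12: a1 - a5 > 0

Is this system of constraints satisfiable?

Constraint 11 fixes a1 = 3 and constraint 4 fixes a4 = 8. Constraints 3 and 10 give a1 = a3 = a4, so a1 = a4. But 3 ≠ 8 — contradiction.

Unsatisfiable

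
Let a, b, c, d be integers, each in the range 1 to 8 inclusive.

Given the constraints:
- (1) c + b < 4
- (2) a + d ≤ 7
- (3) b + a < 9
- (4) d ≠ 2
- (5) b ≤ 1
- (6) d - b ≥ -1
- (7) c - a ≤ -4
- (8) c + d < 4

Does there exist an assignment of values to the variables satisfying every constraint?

Satisfiable

Try a = 6, b = 1, c = 2, d = 1.
Check constraint 1: c + b = 3; constraint 2: a + d = 7. The remaining constraints are straightforward to verify.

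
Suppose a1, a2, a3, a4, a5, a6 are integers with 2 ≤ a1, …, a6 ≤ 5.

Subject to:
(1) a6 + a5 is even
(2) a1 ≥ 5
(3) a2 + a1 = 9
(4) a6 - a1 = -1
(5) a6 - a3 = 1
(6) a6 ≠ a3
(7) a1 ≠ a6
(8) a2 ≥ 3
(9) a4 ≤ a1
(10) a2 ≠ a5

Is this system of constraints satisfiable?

Satisfiable

Try a1 = 5, a2 = 4, a3 = 3, a4 = 5, a5 = 2, a6 = 4.
Check constraint 3: a2 + a1 = 9; constraint 4: a6 - a1 = -1. The remaining constraints are straightforward to verify.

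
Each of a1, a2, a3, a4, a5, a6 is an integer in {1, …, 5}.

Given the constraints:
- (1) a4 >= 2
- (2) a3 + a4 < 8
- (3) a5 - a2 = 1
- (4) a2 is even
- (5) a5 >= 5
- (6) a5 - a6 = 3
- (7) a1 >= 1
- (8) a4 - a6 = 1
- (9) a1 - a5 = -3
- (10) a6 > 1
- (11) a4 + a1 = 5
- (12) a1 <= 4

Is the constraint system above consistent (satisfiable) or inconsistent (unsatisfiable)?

Satisfiable

One satisfying assignment is a1 = 2, a2 = 4, a3 = 2, a4 = 3, a5 = 5, a6 = 2.
For the less obvious constraints — constraint 2: a3 + a4 = 5; constraint 3: a5 - a2 = 1; constraint 6: a5 - a6 = 3 — and the others hold by inspection.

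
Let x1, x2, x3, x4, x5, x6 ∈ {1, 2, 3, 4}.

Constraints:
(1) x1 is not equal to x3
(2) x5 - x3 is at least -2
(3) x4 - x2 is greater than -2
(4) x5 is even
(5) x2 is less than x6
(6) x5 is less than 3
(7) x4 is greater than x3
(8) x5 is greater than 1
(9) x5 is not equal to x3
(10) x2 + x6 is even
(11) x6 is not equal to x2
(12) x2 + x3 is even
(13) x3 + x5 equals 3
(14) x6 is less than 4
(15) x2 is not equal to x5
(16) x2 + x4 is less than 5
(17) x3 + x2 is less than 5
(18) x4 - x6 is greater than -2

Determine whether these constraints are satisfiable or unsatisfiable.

Satisfiable

Take x1 = 2, x2 = 1, x3 = 1, x4 = 2, x5 = 2, x6 = 3. Then constraint 2: x5 - x3 = 1; constraint 3: x4 - x2 = 1; constraint 13: x3 + x5 = 3, and every other listed constraint is also met.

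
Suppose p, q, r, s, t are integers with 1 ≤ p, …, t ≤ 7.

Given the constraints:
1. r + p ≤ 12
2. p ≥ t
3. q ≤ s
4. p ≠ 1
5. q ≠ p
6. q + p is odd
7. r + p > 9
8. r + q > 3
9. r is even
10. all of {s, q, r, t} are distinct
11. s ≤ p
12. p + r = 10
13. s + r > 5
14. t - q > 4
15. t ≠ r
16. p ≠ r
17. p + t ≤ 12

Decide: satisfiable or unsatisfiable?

One satisfying assignment is p = 6, q = 1, r = 4, s = 2, t = 6.
For the less obvious constraints — constraint 1: r + p = 10; constraint 7: r + p = 10; constraint 8: r + q = 5 — and the others hold by inspection.

Satisfiable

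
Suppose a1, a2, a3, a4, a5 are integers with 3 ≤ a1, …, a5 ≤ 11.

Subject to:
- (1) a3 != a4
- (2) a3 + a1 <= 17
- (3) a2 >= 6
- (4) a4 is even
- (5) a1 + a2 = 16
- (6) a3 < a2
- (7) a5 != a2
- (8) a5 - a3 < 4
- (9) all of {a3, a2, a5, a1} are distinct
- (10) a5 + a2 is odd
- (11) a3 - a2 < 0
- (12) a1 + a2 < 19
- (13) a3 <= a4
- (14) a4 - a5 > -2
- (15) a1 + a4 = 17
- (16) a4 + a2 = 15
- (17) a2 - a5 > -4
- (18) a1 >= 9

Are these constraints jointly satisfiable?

Satisfiable

One satisfying assignment is a1 = 9, a2 = 7, a3 = 6, a4 = 8, a5 = 8.
For the less obvious constraints — constraint 2: a3 + a1 = 15; constraint 5: a1 + a2 = 16; constraint 8: a5 - a3 = 2 — and the others hold by inspection.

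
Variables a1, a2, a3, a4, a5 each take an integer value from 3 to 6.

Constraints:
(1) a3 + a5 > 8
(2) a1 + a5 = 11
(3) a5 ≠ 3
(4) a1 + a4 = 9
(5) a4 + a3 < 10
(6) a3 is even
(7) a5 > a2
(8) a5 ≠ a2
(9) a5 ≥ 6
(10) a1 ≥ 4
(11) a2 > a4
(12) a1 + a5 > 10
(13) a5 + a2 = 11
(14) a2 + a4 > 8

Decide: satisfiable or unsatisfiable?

The assignment a1 = 5, a2 = 5, a3 = 4, a4 = 4, a5 = 6 works:
  constraint 1 holds since a3 + a5 = 10.
  constraint 2 holds since a1 + a5 = 11.
The rest check out directly.

Satisfiable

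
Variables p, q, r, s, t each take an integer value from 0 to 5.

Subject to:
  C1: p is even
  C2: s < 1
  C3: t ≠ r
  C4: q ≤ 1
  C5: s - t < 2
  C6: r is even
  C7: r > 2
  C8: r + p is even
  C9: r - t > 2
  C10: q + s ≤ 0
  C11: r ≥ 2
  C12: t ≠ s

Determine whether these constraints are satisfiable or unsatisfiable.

Satisfiable

Take p = 0, q = 0, r = 4, s = 0, t = 1. Then constraint 5: s - t = -1; constraint 9: r - t = 3, and every other listed constraint is also met.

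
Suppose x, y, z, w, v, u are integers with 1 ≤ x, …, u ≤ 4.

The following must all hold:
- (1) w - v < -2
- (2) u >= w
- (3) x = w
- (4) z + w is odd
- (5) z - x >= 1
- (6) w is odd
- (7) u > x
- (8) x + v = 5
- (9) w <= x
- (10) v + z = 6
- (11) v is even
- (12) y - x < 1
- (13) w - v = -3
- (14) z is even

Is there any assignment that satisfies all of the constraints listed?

Satisfiable

Setting (x, y, z, w, v, u) = (1, 1, 2, 1, 4, 2) satisfies everything: constraint 1: w - v = -3; constraint 5: z - x = 1; constraint 8: x + v = 5, and the others follow.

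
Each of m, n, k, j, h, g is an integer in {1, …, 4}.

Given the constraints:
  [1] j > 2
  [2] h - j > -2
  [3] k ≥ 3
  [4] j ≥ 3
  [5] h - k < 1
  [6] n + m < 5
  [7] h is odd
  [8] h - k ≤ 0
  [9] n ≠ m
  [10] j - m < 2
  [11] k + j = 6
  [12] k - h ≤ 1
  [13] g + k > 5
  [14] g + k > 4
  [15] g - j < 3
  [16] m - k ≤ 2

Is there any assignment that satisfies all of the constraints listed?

Take m = 2, n = 1, k = 3, j = 3, h = 3, g = 3. Then constraint 2: h - j = 0; constraint 5: h - k = 0; constraint 6: n + m = 3, and every other listed constraint is also met.

Satisfiable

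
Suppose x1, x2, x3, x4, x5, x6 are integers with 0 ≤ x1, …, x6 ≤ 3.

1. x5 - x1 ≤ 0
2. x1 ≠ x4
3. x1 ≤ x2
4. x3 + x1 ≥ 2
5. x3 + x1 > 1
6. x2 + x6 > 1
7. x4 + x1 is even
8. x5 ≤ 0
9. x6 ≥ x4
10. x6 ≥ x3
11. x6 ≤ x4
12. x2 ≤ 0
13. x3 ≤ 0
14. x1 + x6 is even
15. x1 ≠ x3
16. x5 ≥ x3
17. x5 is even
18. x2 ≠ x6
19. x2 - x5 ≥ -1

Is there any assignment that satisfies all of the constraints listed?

Unsatisfiable

From constraint 13: x3 ≤ 0. From constraints 3 and 12: x1 ≤ x2 ≤ 0. Hence x3 + x1 ≤ 0. But constraint 4 requires x3 + x1 ≥ 2, and 2 > 0. Contradiction.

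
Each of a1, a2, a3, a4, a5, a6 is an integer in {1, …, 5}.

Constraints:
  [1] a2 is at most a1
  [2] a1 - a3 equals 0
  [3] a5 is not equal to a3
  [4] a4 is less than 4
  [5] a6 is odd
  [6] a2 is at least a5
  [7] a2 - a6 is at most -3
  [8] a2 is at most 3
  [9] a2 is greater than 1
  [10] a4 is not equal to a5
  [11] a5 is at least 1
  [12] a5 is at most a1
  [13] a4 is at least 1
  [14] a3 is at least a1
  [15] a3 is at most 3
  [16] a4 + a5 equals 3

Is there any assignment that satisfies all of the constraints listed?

Take a1 = 2, a2 = 2, a3 = 2, a4 = 2, a5 = 1, a6 = 5. Then constraint 2: a1 - a3 = 0; constraint 7: a2 - a6 = -3, and every other listed constraint is also met.

Satisfiable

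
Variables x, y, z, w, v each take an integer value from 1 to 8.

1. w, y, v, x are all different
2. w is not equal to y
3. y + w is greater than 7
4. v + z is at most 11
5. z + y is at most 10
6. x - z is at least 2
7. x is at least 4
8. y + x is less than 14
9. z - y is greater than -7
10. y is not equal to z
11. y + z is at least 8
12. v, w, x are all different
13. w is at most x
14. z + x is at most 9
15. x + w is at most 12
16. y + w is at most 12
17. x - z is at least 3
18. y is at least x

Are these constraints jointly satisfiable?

Satisfiable

Try x = 6, y = 7, z = 3, w = 3, v = 8.
Check constraint 3: y + w = 10; constraint 4: v + z = 11. The remaining constraints are straightforward to verify.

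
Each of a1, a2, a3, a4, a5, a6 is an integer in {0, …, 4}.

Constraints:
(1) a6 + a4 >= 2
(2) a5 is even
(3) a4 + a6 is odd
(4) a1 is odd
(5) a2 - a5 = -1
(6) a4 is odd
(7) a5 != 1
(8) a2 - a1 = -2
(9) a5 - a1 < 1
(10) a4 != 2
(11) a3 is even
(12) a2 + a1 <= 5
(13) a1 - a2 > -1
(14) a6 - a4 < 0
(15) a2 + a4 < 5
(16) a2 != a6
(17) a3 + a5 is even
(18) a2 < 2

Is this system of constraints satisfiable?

Try a1 = 3, a2 = 1, a3 = 2, a4 = 3, a5 = 2, a6 = 0.
Check constraint 1: a6 + a4 = 3; constraint 5: a2 - a5 = -1. The remaining constraints are straightforward to verify.

Satisfiable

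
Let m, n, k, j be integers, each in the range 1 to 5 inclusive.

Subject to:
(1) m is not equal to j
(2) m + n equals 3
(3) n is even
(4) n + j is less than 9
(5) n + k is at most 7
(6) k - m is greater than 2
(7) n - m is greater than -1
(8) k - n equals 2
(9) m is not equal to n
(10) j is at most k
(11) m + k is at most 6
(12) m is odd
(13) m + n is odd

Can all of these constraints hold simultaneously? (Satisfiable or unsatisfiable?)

Satisfiable

The assignment m = 1, n = 2, k = 4, j = 4 works:
  constraint 2 holds since m + n = 3.
  constraint 4 holds since n + j = 6.
  constraint 5 holds since n + k = 6.
The rest check out directly.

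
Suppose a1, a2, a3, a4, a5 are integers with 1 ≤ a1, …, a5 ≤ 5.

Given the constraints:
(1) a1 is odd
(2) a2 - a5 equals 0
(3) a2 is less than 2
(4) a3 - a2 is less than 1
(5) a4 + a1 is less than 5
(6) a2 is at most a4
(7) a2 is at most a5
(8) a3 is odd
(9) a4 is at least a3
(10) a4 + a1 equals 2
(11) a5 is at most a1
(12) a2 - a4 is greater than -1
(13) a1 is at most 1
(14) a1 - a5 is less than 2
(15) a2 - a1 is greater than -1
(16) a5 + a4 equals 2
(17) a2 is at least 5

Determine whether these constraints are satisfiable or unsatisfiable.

From constraints 7 and 17: a5 ≥ a2 and a2 ≥ 5, so a5 ≥ 5. From constraints 11 and 13: a5 ≤ a1 and a1 ≤ 1, so a5 ≤ 1. But 1 < 5, so no value of a5 works.

Unsatisfiable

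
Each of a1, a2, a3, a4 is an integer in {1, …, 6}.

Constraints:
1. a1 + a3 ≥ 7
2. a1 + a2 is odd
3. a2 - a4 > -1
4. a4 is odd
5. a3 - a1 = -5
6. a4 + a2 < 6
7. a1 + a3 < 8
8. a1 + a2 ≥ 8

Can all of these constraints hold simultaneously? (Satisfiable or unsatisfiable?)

The assignment a1 = 6, a2 = 3, a3 = 1, a4 = 1 works:
  constraint 1 holds since a1 + a3 = 7.
  constraint 3 holds since a2 - a4 = 2.
  constraint 5 holds since a3 - a1 = -5.
The rest check out directly.

Satisfiable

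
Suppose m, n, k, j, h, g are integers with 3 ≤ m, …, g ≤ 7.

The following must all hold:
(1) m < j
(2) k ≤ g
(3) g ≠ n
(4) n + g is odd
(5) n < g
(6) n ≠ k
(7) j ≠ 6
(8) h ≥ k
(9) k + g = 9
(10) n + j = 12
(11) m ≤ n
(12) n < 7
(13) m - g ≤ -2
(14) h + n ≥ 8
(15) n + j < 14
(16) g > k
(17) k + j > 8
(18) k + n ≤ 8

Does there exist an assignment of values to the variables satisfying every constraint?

Take m = 3, n = 5, k = 3, j = 7, h = 6, g = 6. Then constraint 9: k + g = 9; constraint 10: n + j = 12, and every other listed constraint is also met.

Satisfiable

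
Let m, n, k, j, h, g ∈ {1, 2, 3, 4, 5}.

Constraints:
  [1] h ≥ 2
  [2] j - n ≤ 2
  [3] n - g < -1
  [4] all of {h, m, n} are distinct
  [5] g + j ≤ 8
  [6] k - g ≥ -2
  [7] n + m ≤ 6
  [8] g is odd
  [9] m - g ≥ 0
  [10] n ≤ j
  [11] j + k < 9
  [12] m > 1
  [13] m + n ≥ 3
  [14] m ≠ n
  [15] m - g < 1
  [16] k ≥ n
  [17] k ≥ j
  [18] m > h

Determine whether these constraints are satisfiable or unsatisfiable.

Try m = 5, n = 1, k = 5, j = 1, h = 4, g = 5.
Check constraint 2: j - n = 0; constraint 3: n - g = -4. The remaining constraints are straightforward to verify.

Satisfiable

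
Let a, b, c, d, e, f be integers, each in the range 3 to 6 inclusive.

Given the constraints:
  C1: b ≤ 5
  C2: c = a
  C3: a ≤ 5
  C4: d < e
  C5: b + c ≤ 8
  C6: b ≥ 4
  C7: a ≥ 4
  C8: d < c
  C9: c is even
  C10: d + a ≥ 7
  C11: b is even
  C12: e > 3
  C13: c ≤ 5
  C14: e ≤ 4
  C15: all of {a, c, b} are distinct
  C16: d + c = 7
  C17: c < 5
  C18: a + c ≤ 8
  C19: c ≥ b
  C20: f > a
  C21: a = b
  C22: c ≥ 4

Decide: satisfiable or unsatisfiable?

Constraints 1, 3, 6, 7, 13, and 22 confine each of a, c, b to the 2 values {4, 5}.
Constraint 15 requires all 3 of them to be distinct, but only 2 values are available — impossible by the pigeonhole principle.

Unsatisfiable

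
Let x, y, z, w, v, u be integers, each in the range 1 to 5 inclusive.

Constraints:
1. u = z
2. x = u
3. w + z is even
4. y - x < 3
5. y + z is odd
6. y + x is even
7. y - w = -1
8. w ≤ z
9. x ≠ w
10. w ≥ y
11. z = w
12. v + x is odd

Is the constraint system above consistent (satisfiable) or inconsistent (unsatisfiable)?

From constraints 1, 2, and 11, x = u = z = w, so x = w. But constraint 9 says x ≠ w. Contradiction.

Unsatisfiable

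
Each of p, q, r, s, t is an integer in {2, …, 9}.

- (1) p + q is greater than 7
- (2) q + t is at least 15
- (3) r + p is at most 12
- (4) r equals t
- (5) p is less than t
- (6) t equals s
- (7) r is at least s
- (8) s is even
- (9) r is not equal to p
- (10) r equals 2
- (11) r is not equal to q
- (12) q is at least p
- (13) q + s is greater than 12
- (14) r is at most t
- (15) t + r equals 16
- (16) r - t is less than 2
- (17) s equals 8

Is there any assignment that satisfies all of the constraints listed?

Unsatisfiable

Constraint 10 fixes r = 2 and constraint 17 fixes s = 8. Constraints 4 and 6 give r = t = s, so r = s. But 2 ≠ 8 — contradiction.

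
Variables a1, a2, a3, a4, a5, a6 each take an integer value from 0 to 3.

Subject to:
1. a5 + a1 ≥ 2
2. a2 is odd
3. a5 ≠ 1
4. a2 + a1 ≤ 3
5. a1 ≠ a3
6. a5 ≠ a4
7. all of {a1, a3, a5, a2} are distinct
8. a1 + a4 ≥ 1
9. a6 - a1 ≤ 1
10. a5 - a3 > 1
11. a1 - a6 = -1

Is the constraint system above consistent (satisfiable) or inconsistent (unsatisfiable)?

Try a1 = 2, a2 = 1, a3 = 0, a4 = 0, a5 = 3, a6 = 3.
Check constraint 1: a5 + a1 = 5; constraint 4: a2 + a1 = 3. The remaining constraints are straightforward to verify.

Satisfiable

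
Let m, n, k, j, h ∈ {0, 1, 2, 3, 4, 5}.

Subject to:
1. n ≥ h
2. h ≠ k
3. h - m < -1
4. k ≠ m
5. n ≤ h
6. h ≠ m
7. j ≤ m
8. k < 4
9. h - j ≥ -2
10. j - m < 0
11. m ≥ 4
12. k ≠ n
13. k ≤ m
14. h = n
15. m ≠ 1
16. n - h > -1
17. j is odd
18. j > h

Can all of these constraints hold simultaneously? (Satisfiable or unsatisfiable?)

Satisfiable

Setting (m, n, k, j, h) = (4, 1, 3, 3, 1) satisfies everything: constraint 3: h - m = -3; constraint 9: h - j = -2, and the others follow.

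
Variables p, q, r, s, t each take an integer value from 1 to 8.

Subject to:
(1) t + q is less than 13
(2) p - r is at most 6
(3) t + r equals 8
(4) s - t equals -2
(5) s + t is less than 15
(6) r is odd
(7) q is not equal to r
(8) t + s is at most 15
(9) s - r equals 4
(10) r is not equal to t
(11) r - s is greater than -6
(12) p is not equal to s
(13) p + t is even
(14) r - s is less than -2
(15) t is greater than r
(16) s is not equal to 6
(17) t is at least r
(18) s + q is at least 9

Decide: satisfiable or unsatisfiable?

One satisfying assignment is p = 7, q = 4, r = 1, s = 5, t = 7.
For the less obvious constraints — constraint 1: t + q = 11; constraint 2: p - r = 6; constraint 3: t + r = 8 — and the others hold by inspection.

Satisfiable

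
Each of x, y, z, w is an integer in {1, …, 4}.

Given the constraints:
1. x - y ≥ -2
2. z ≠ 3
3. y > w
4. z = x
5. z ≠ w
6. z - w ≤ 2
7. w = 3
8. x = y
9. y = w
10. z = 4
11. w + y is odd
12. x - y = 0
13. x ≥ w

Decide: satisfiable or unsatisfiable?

Constraint 10 fixes z = 4 and constraint 7 fixes w = 3. Constraints 4, 8, and 9 give z = x = y = w, so z = w. But 4 ≠ 3 — contradiction.

Unsatisfiable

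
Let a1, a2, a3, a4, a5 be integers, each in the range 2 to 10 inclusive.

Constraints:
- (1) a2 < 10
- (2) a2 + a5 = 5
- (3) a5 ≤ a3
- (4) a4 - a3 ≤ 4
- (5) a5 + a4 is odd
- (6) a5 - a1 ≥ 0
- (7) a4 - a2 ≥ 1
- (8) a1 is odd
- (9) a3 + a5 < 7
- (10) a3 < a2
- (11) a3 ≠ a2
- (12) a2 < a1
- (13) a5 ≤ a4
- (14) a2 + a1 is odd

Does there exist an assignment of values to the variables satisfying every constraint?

Unsatisfiable

Constraints 3, 6, 10, and 12 give a2 < a1, a1 ≤ a5, a5 ≤ a3, a3 < a2. Chaining: a2 < a1 ≤ a5 ≤ a3 < a2, which forces a2 < a2 — impossible.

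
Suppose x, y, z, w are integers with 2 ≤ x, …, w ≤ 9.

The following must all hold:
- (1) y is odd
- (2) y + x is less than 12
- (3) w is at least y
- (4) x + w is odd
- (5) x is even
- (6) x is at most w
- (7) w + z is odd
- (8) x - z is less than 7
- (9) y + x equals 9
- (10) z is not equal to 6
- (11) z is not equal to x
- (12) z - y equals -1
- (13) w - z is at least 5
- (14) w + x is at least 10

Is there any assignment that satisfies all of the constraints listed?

Satisfiable

Try x = 6, y = 3, z = 2, w = 7.
Check constraint 2: y + x = 9; constraint 8: x - z = 4; constraint 9: y + x = 9. The remaining constraints are straightforward to verify.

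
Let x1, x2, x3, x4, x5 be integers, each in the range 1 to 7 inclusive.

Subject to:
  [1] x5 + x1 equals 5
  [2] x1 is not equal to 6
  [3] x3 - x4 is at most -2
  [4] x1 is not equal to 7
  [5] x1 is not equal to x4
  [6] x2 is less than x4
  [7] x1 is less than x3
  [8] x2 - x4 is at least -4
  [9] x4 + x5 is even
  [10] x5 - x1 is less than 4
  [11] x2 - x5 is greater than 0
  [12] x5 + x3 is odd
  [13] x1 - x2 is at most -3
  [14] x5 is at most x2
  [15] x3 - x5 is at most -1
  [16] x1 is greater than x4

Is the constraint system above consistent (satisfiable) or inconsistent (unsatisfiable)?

Constraints 6, 7, 11, 15, and 16 give x4 < x1, x1 < x3, x3 < x5, x5 < x2, x2 < x4. Chaining: x4 < x1 < x3 < x5 < x2 < x4, which forces x4 < x4 — impossible.

Unsatisfiable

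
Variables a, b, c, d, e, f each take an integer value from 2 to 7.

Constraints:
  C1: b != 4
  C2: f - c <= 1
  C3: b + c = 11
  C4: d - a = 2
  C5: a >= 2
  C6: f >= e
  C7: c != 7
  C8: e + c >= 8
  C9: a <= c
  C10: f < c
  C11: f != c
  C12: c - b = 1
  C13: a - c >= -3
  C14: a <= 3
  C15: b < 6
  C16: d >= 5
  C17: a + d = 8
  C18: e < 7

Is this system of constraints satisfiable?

Satisfiable

Take a = 3, b = 5, c = 6, d = 5, e = 3, f = 4. Then constraint 2: f - c = -2; constraint 3: b + c = 11; constraint 4: d - a = 2, and every other listed constraint is also met.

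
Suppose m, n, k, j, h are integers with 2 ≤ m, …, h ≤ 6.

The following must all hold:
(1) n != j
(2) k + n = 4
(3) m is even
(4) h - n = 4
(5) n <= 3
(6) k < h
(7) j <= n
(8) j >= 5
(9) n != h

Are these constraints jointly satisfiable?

Unsatisfiable

From constraint 8: j ≥ 5. From constraints 5 and 7: j ≤ n and n ≤ 3, so j ≤ 3. But 3 < 5, so no value of j works.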